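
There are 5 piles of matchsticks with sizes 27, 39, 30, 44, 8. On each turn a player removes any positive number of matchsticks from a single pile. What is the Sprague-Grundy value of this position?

Bitwise XOR of the heap sizes:
  011011  (27)
  100111  (39)
  011110  (30)
  101100  (44)
  001000  (8)
  ------
  000110  (6)

6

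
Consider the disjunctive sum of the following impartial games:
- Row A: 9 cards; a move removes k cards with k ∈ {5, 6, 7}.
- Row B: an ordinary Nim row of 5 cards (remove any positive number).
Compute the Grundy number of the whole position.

4

Build the Grundy sequence for row A with g(k) = mex{g(k−s) : s ∈ {5, 6, 7}, s ≤ k}:
k:     0  1  2  3  4  5  6  7  8  9
g(k):  0  0  0  0  0  1  1  1  1  1
So g(9) = 1.
Row B is a plain Nim row of size 5, so its Grundy value is 5.
By the Sprague-Grundy theorem, the Grundy value of a sum of independent games is the XOR of the component values.
Combined value = 1 ⊕ 5 = 4.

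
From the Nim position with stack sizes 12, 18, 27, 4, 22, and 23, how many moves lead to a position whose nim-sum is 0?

0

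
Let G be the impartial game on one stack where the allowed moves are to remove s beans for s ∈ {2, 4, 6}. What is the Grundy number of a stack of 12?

2

Compute g(0), g(1), … for moves {2, 4, 6}:
k:     0  1  2  3  4  5  6  7  8  9 10 11 12
g(k):  0  0  1  1  2  2  3  3  0  0  1  1  2
So g(12) = 2.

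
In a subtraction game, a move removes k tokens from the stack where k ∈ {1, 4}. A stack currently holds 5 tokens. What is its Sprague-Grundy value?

Grundy values for subtraction set {1, 4}:
k:     0  1  2  3  4  5
g(k):  0  1  0  1  2  0
So g(5) = 0.

0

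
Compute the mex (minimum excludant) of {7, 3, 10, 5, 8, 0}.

0 is in the set but 1 is not, so the mex is 1.

1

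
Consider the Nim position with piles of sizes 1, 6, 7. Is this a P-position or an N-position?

P-position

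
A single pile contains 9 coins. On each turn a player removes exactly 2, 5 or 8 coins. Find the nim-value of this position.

Grundy values for subtraction set {2, 5, 8}:
k:     0  1  2  3  4  5  6  7  8  9
g(k):  0  0  1  1  0  2  1  0  2  1
So g(9) = 1.

1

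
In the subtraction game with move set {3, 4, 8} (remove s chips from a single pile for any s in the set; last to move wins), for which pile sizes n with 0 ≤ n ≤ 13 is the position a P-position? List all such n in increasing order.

0, 1, 2, 7, 12, 13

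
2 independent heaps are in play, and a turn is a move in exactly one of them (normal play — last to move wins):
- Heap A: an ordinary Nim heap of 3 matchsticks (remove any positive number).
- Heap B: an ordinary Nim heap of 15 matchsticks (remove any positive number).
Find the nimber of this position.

12

Heap A is a plain Nim heap of size 3, so its Grundy value is 3.
Heap B is a plain Nim heap of size 15, so its Grundy value is 15.
The value of a disjunctive sum is the nim-sum of the parts.
Combined value = 3 ⊕ 15 = 12.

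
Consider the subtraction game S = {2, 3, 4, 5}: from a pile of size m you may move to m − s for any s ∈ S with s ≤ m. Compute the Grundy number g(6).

Build the Grundy sequence with g(k) = mex{g(k−s) : s ∈ {2, 3, 4, 5}, s ≤ k}:
g(0) = mex{} = 0
g(1) = mex{} = 0
g(2) = mex{0} = 1
g(3) = mex{0} = 1
g(4) = mex{0,1} = 2
g(5) = mex{0,1} = 2
g(6) = mex{0,1,2} = 3
So g(6) = 3.

3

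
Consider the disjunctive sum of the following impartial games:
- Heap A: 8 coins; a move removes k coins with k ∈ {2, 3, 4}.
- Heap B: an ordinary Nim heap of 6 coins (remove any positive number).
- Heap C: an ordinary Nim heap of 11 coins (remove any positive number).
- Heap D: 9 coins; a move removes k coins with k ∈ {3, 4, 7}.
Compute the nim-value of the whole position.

15

Grundy values for heap A (subtraction set {2, 3, 4}):
k:     0  1  2  3  4  5  6  7  8
g(k):  0  0  1  1  2  2  0  0  1
So g(8) = 1.
Heap B is a plain Nim heap of size 6, so its Grundy value is 6.
Heap C is a plain Nim heap of size 11, so its Grundy value is 11.
For heap D, compute g(0), g(1), … with moves {3, 4, 7}:
g(0) = mex{} = 0
g(1) = mex{} = 0
g(2) = mex{} = 0
g(3) = mex{0} = 1
g(4) = mex{0} = 1
g(5) = mex{0} = 1
g(6) = mex{0,1} = 2
g(7) = mex{0,1} = 2
g(8) = mex{0,1} = 2
g(9) = mex{0,1,2} = 3
So g(9) = 3.
By the Sprague-Grundy theorem, the Grundy value of a sum of independent games is the XOR of the component values.
Combined value = 1 XOR 6 XOR 11 XOR 3 = 15.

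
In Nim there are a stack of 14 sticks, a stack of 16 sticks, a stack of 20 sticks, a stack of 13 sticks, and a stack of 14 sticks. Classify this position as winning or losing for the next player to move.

Compute the nim-sum pairwise:
14 ⊕ 16 = 30
30 ⊕ 20 = 10
10 ⊕ 13 = 7
7 ⊕ 14 = 9
The nim-sum is 9 ≠ 0, so this is an N-position: the player to move can win.

Winning position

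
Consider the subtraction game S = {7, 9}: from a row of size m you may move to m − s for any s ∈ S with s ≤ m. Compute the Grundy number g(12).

1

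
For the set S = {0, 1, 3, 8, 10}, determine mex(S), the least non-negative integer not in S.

The values 0, 1 are all present; 2 is the first non-negative integer missing from the set.

2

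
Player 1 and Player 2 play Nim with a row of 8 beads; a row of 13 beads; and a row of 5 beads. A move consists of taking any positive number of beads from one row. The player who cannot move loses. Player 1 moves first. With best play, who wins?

Player 2 wins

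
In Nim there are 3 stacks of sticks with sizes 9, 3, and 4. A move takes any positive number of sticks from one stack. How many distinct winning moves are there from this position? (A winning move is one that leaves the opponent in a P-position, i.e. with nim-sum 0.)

1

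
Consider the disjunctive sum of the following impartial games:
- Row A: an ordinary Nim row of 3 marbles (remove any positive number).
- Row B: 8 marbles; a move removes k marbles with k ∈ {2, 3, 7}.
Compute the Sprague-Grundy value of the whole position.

2

Row A is a plain Nim row of size 3, so its Grundy value is 3.
For row B, compute g(0), g(1), … with moves {2, 3, 7}:
k:     0  1  2  3  4  5  6  7  8
g(k):  0  0  1  1  2  0  0  1  1
So g(8) = 1.
The value of a disjunctive sum is the nim-sum of the parts.
Combined value = 3 ⊕ 1 = 2.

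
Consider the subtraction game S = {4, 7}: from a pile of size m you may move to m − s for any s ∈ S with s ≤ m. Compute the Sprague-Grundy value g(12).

Compute g(0), g(1), … for moves {4, 7}:
k:     0  1  2  3  4  5  6  7  8  9 10 11 12
g(k):  0  0  0  0  1  1  1  1  2  2  2  0  0
So g(12) = 0.

0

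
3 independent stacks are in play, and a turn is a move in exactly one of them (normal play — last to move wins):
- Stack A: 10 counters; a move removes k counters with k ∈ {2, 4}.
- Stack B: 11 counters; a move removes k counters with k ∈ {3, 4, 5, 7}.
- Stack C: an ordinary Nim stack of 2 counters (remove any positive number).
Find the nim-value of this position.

0

Build the Grundy sequence for stack A with g(k) = mex{g(k−s) : s ∈ {2, 4}, s ≤ k}:
k:     0  1  2  3  4  5  6  7  8  9 10
g(k):  0  0  1  1  2  2  0  0  1  1  2
So g(10) = 2.
For stack B, compute g(0), g(1), … with moves {3, 4, 5, 7}:
g(0) = mex{} = 0
g(1) = mex{} = 0
g(2) = mex{} = 0
g(3) = mex{0} = 1
g(4) = mex{0} = 1
g(5) = mex{0} = 1
g(6) = mex{0,1} = 2
g(7) = mex{0,1} = 2
g(8) = mex{0,1} = 2
g(9) = mex{0,1,2} = 3
g(10) = mex{1,2} = 0
g(11) = mex{1,2} = 0
So g(11) = 0.
Stack C is a plain Nim stack of size 2, so its Grundy value is 2.
By the Sprague-Grundy theorem, the Grundy value of a sum of independent games is the XOR of the component values.
Combined value = 2 ⊕ 0 ⊕ 2 = 0.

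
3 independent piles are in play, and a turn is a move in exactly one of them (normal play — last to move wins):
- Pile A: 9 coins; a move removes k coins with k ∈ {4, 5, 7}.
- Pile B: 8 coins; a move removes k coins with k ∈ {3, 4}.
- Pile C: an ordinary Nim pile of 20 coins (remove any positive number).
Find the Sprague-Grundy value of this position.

For pile A, compute g(0), g(1), … with moves {4, 5, 7}:
g(0) = mex{} = 0
g(1) = mex{} = 0
g(2) = mex{} = 0
g(3) = mex{} = 0
g(4) = mex{0} = 1
g(5) = mex{0} = 1
g(6) = mex{0} = 1
g(7) = mex{0} = 1
g(8) = mex{0,1} = 2
g(9) = mex{0,1} = 2
So g(9) = 2.
Build the Grundy sequence for pile B with g(k) = mex{g(k−s) : s ∈ {3, 4}, s ≤ k}:
k:     0  1  2  3  4  5  6  7  8
g(k):  0  0  0  1  1  1  2  0  0
So g(8) = 0.
Pile C is a plain Nim pile of size 20, so its Grundy value is 20.
By the Sprague-Grundy theorem, the Grundy value of a sum of independent games is the XOR of the component values.
Combined value = 2 XOR 0 XOR 20 = 22.

22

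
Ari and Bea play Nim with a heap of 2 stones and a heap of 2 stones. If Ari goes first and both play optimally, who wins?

Bea wins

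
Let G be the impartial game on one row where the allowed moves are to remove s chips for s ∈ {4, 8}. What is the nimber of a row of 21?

2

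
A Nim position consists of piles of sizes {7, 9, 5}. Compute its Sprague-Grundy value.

Nim-sum: 7 ⊕ 9 ⊕ 5 = 11.

11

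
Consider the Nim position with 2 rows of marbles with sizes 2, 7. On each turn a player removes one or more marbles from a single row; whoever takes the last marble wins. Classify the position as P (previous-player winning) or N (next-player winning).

Nim-sum: 2 ^ 7 = 5.
The nim-sum is 5 ≠ 0, so this is an N-position: the player to move can win.

N-position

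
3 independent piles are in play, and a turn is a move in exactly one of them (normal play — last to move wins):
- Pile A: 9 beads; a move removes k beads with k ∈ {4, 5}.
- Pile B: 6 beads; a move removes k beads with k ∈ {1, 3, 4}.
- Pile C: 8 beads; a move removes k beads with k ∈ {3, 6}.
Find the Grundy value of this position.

For pile A, compute g(0), g(1), … with moves {4, 5}:
g(0) = mex{} = 0
g(1) = mex{} = 0
g(2) = mex{} = 0
g(3) = mex{} = 0
g(4) = mex{0} = 1
g(5) = mex{0} = 1
g(6) = mex{0} = 1
g(7) = mex{0} = 1
g(8) = mex{0,1} = 2
g(9) = mex{1} = 0
So g(9) = 0.
Grundy values for pile B (subtraction set {1, 3, 4}):
g(0) = mex{} = 0
g(1) = mex{0} = 1
g(2) = mex{1} = 0
g(3) = mex{0} = 1
g(4) = mex{0,1} = 2
g(5) = mex{0,1,2} = 3
g(6) = mex{0,1,3} = 2
So g(6) = 2.
For pile C, compute g(0), g(1), … with moves {3, 6}:
g(0) = mex{} = 0
g(1) = mex{} = 0
g(2) = mex{} = 0
g(3) = mex{0} = 1
g(4) = mex{0} = 1
g(5) = mex{0} = 1
g(6) = mex{0,1} = 2
g(7) = mex{0,1} = 2
g(8) = mex{0,1} = 2
So g(8) = 2.
By the Sprague-Grundy theorem, the Grundy value of a sum of independent games is the XOR of the component values.
Combined value = 0 ⊕ 2 ⊕ 2 = 0.

0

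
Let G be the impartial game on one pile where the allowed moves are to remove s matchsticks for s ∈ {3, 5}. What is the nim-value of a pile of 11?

1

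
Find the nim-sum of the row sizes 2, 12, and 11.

5

Compute the nim-sum pairwise:
2 ^ 12 = 14
14 ^ 11 = 5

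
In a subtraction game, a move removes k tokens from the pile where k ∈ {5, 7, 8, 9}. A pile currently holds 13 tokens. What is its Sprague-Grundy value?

Compute g(0), g(1), … for moves {5, 7, 8, 9}:
k:     0  1  2  3  4  5  6  7  8  9 10 11 12 13
g(k):  0  0  0  0  0  1  1  1  1  1  2  2  2  2
So g(13) = 2.

2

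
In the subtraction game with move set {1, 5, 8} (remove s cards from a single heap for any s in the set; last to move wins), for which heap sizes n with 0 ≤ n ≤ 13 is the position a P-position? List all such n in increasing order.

Build the Grundy sequence with g(k) = mex{g(k−s) : s ∈ {1, 5, 8}, s ≤ k}:
k:     0  1  2  3  4  5  6  7  8  9 10 11 12 13
g(k):  0  1  0  1  0  1  0  1  2  3  2  3  2  0
The P-positions (g = 0) in 0..13 are 0, 2, 4, 6, 13.

0, 2, 4, 6, 13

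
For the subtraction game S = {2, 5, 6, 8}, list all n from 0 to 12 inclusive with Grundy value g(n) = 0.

Compute g(0), g(1), … for moves {2, 5, 6, 8}:
k:     0  1  2  3  4  5  6  7  8  9 10 11 12
g(k):  0  0  1  1  0  2  1  3  2  2  3  0  2
The P-positions (g = 0) in 0..12 are 0, 1, 4, 11.

0, 1, 4, 11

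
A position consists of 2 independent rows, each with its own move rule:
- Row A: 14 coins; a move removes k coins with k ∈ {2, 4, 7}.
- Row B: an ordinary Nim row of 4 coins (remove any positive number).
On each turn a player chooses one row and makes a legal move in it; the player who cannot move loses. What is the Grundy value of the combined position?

Build the Grundy sequence for row A with g(k) = mex{g(k−s) : s ∈ {2, 4, 7}, s ≤ k}:
g(0) = mex{} = 0
g(1) = mex{} = 0
g(2) = mex{0} = 1
g(3) = mex{0} = 1
g(4) = mex{0,1} = 2
g(5) = mex{0,1} = 2
g(6) = mex{1,2} = 0
g(7) = mex{0,1,2} = 3
g(8) = mex{0,2} = 1
g(9) = mex{1,2,3} = 0
g(10) = mex{0,1} = 2
g(11) = mex{0,2,3} = 1
g(12) = mex{1,2} = 0
g(13) = mex{0,1} = 2
g(14) = mex{0,2,3} = 1
So g(14) = 1.
Row B is a plain Nim row of size 4, so its Grundy value is 4.
The value of a disjunctive sum is the nim-sum of the parts.
Combined value = 1 ⊕ 4 = 5.

5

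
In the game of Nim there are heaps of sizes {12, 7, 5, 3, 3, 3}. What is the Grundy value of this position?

13

Compute the nim-sum pairwise:
12 XOR 7 = 11
11 XOR 5 = 14
14 XOR 3 = 13
13 XOR 3 = 14
14 XOR 3 = 13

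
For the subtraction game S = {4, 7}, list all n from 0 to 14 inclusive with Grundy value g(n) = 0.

Grundy values for subtraction set {4, 7}:
g(0) = mex{} = 0
g(1) = mex{} = 0
g(2) = mex{} = 0
g(3) = mex{} = 0
g(4) = mex{0} = 1
g(5) = mex{0} = 1
g(6) = mex{0} = 1
g(7) = mex{0} = 1
g(8) = mex{0,1} = 2
g(9) = mex{0,1} = 2
g(10) = mex{0,1} = 2
g(11) = mex{1} = 0
g(12) = mex{1,2} = 0
g(13) = mex{1,2} = 0
g(14) = mex{1,2} = 0
The P-positions (g = 0) in 0..14 are 0, 1, 2, 3, 11, 12, 13, 14.

0, 1, 2, 3, 11, 12, 13, 14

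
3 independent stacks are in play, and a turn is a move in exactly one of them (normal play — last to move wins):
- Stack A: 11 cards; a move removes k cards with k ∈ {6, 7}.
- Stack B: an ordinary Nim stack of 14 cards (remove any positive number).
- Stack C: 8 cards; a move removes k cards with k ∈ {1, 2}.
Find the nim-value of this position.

For stack A, compute g(0), g(1), … with moves {6, 7}:
k:     0  1  2  3  4  5  6  7  8  9 10 11
g(k):  0  0  0  0  0  0  1  1  1  1  1  1
So g(11) = 1.
Stack B is a plain Nim stack of size 14, so its Grundy value is 14.
Grundy values for stack C (subtraction set {1, 2}):
k:     0  1  2  3  4  5  6  7  8
g(k):  0  1  2  0  1  2  0  1  2
So g(8) = 2.
By the Sprague-Grundy theorem, the Grundy value of a sum of independent games is the XOR of the component values.
Combined value = 1 XOR 14 XOR 2 = 13.

13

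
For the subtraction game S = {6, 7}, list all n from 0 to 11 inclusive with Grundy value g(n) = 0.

0, 1, 2, 3, 4, 5

Build the Grundy sequence with g(k) = mex{g(k−s) : s ∈ {6, 7}, s ≤ k}:
g(0) = mex{} = 0
g(1) = mex{} = 0
g(2) = mex{} = 0
g(3) = mex{} = 0
g(4) = mex{} = 0
g(5) = mex{} = 0
g(6) = mex{0} = 1
g(7) = mex{0} = 1
g(8) = mex{0} = 1
g(9) = mex{0} = 1
g(10) = mex{0} = 1
g(11) = mex{0} = 1
The P-positions (g = 0) in 0..11 are 0, 1, 2, 3, 4, 5.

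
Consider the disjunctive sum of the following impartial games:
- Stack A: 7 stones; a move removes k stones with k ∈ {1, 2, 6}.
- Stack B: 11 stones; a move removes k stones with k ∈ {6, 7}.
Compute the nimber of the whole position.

1

Grundy values for stack A (subtraction set {1, 2, 6}):
g(0) = mex{} = 0
g(1) = mex{0} = 1
g(2) = mex{0,1} = 2
g(3) = mex{1,2} = 0
g(4) = mex{0,2} = 1
g(5) = mex{0,1} = 2
g(6) = mex{0,1,2} = 3
g(7) = mex{1,2,3} = 0
So g(7) = 0.
Build the Grundy sequence for stack B with g(k) = mex{g(k−s) : s ∈ {6, 7}, s ≤ k}:
k:     0  1  2  3  4  5  6  7  8  9 10 11
g(k):  0  0  0  0  0  0  1  1  1  1  1  1
So g(11) = 1.
The value of a disjunctive sum is the nim-sum of the parts.
Combined value = 0 XOR 1 = 1.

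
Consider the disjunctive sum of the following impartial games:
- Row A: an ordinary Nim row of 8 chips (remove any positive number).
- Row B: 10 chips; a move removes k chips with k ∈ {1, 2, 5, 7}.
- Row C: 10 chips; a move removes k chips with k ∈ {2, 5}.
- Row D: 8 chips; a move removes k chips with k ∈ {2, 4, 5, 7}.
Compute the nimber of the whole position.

12

Row A is a plain Nim row of size 8, so its Grundy value is 8.
Grundy values for row B (subtraction set {1, 2, 5, 7}):
g(0) = mex{} = 0
g(1) = mex{0} = 1
g(2) = mex{0,1} = 2
g(3) = mex{1,2} = 0
g(4) = mex{0,2} = 1
g(5) = mex{0,1} = 2
g(6) = mex{1,2} = 0
g(7) = mex{0,2} = 1
g(8) = mex{0,1} = 2
g(9) = mex{1,2} = 0
g(10) = mex{0,2} = 1
So g(10) = 1.
Build the Grundy sequence for row C with g(k) = mex{g(k−s) : s ∈ {2, 5}, s ≤ k}:
k:     0  1  2  3  4  5  6  7  8  9 10
g(k):  0  0  1  1  0  2  1  0  0  1  1
So g(10) = 1.
Grundy values for row D (subtraction set {2, 4, 5, 7}):
g(0) = mex{} = 0
g(1) = mex{} = 0
g(2) = mex{0} = 1
g(3) = mex{0} = 1
g(4) = mex{0,1} = 2
g(5) = mex{0,1} = 2
g(6) = mex{0,1,2} = 3
g(7) = mex{0,1,2} = 3
g(8) = mex{0,1,2,3} = 4
So g(8) = 4.
The value of a disjunctive sum is the nim-sum of the parts.
Combined value = 8 ⊕ 1 ⊕ 1 ⊕ 4 = 12.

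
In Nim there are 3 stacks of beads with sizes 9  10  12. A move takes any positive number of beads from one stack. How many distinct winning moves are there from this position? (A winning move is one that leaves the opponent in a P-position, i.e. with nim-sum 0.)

Nim-sum: 9 ^ 10 ^ 12 = 15.
The overall nim-sum is X = 15. A stack of size p has a winning move iff p XOR X < p (reduce it to p XOR X).
  9: 9 XOR 15 = 6 < 9 — winning move (to 6).
  10: 10 XOR 15 = 5 < 10 — winning move (to 5).
  12: 12 XOR 15 = 3 < 12 — winning move (to 3).
That gives 3 winning moves.

3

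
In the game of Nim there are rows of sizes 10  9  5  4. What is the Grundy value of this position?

Write each in binary and XOR column by column:
  1010  (10)
  1001  (9)
  0101  (5)
  0100  (4)
  ----
  0010  (2)

2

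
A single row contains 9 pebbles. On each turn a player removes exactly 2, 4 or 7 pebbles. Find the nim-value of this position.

0

Build the Grundy sequence with g(k) = mex{g(k−s) : s ∈ {2, 4, 7}, s ≤ k}:
k:     0  1  2  3  4  5  6  7  8  9
g(k):  0  0  1  1  2  2  0  3  1  0
So g(9) = 0.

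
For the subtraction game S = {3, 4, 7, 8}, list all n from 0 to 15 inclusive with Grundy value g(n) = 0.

0, 1, 2, 11, 12, 13

Grundy values for subtraction set {3, 4, 7, 8}:
k:     0  1  2  3  4  5  6  7  8  9 10 11 12 13 14 15
g(k):  0  0  0  1  1  1  2  2  2  3  3  0  0  0  1  1
The P-positions (g = 0) in 0..15 are 0, 1, 2, 11, 12, 13.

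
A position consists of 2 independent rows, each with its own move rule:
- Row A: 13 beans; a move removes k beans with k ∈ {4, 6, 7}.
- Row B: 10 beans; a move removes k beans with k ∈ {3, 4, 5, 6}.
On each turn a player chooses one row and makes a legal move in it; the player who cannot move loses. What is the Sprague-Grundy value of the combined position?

0

For row A, compute g(0), g(1), … with moves {4, 6, 7}:
k:     0  1  2  3  4  5  6  7  8  9 10 11 12 13
g(k):  0  0  0  0  1  1  1  1  2  2  2  0  0  0
So g(13) = 0.
Build the Grundy sequence for row B with g(k) = mex{g(k−s) : s ∈ {3, 4, 5, 6}, s ≤ k}:
g(0) = mex{} = 0
g(1) = mex{} = 0
g(2) = mex{} = 0
g(3) = mex{0} = 1
g(4) = mex{0} = 1
g(5) = mex{0} = 1
g(6) = mex{0,1} = 2
g(7) = mex{0,1} = 2
g(8) = mex{0,1} = 2
g(9) = mex{1,2} = 0
g(10) = mex{1,2} = 0
So g(10) = 0.
The value of a disjunctive sum is the nim-sum of the parts.
Combined value = 0 ⊕ 0 = 0.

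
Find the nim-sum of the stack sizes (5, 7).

2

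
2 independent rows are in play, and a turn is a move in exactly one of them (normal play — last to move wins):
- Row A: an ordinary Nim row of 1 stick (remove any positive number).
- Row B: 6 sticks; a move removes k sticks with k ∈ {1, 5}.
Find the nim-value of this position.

Row A is a plain Nim row of size 1, so its Grundy value is 1.
For row B, compute g(0), g(1), … with moves {1, 5}:
k:     0  1  2  3  4  5  6
g(k):  0  1  0  1  0  1  0
So g(6) = 0.
The value of a disjunctive sum is the nim-sum of the parts.
Combined value = 1 ⊕ 0 = 1.

1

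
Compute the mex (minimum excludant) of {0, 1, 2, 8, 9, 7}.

The values 0, 1, 2 are all present; 3 is the first non-negative integer missing from the set.

3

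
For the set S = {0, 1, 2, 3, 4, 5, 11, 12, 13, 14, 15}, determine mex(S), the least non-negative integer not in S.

6

The values 0, 1, 2, 3, 4, 5 are all present; 6 is the first non-negative integer missing from the set.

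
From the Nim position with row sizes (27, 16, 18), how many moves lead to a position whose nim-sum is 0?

3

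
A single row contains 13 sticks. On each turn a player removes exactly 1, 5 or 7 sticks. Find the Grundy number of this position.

1

Grundy values for subtraction set {1, 5, 7}:
g(0) = mex{} = 0
g(1) = mex{0} = 1
g(2) = mex{1} = 0
g(3) = mex{0} = 1
g(4) = mex{1} = 0
g(5) = mex{0} = 1
g(6) = mex{1} = 0
g(7) = mex{0} = 1
g(8) = mex{1} = 0
g(9) = mex{0} = 1
g(10) = mex{1} = 0
g(11) = mex{0} = 1
g(12) = mex{1} = 0
g(13) = mex{0} = 1
So g(13) = 1.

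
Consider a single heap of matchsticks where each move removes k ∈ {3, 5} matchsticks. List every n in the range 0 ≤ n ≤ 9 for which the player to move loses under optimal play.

0, 1, 2, 8, 9

Compute g(0), g(1), … for moves {3, 5}:
k:     0  1  2  3  4  5  6  7  8  9
g(k):  0  0  0  1  1  1  2  2  0  0
The P-positions (g = 0) in 0..9 are 0, 1, 2, 8, 9.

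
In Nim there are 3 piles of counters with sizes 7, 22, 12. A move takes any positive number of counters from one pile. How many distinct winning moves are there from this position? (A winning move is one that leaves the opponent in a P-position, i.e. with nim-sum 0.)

1

Bitwise XOR of the heap sizes:
  00111  (7)
  10110  (22)
  01100  (12)
  -----
  11101  (29)
The overall nim-sum is X = 29. A pile of size p has a winning move iff p XOR X < p (reduce it to p XOR X).
  7: 7 XOR 29 = 26 ≥ 7 — no move.
  22: 22 XOR 29 = 11 < 22 — winning move (to 11).
  12: 12 XOR 29 = 17 ≥ 12 — no move.
That gives 1 winning move.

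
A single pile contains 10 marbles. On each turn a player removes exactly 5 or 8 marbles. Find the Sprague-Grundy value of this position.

2

Grundy values for subtraction set {5, 8}:
k:     0  1  2  3  4  5  6  7  8  9 10
g(k):  0  0  0  0  0  1  1  1  1  1  2
So g(10) = 2.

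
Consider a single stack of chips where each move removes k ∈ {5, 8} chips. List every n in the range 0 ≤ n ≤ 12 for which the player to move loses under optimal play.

0, 1, 2, 3, 4

Grundy values for subtraction set {5, 8}:
g(0) = mex{} = 0
g(1) = mex{} = 0
g(2) = mex{} = 0
g(3) = mex{} = 0
g(4) = mex{} = 0
g(5) = mex{0} = 1
g(6) = mex{0} = 1
g(7) = mex{0} = 1
g(8) = mex{0} = 1
g(9) = mex{0} = 1
g(10) = mex{0,1} = 2
g(11) = mex{0,1} = 2
g(12) = mex{0,1} = 2
The P-positions (g = 0) in 0..12 are 0, 1, 2, 3, 4.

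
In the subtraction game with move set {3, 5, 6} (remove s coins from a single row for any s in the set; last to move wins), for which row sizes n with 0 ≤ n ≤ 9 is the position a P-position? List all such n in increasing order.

Build the Grundy sequence with g(k) = mex{g(k−s) : s ∈ {3, 5, 6}, s ≤ k}:
k:     0  1  2  3  4  5  6  7  8  9
g(k):  0  0  0  1  1  1  2  2  2  0
The P-positions (g = 0) in 0..9 are 0, 1, 2, 9.

0, 1, 2, 9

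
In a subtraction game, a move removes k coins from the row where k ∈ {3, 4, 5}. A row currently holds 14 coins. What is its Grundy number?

2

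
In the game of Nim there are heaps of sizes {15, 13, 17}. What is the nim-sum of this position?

19

Compute the nim-sum pairwise:
15 ^ 13 = 2
2 ^ 17 = 19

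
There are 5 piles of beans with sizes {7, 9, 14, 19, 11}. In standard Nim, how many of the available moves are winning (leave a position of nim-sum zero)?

Compute the nim-sum pairwise:
7 ^ 9 = 14
14 ^ 14 = 0
0 ^ 19 = 19
19 ^ 11 = 24
The overall nim-sum is X = 24. A pile of size p has a winning move iff p XOR X < p (reduce it to p XOR X).
  7: 7 XOR 24 = 31 ≥ 7 — no move.
  9: 9 XOR 24 = 17 ≥ 9 — no move.
  14: 14 XOR 24 = 22 ≥ 14 — no move.
  19: 19 XOR 24 = 11 < 19 — winning move (to 11).
  11: 11 XOR 24 = 19 ≥ 11 — no move.
That gives 1 winning move.

1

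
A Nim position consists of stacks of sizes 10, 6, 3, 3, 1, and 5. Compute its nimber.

8

Write each in binary and XOR column by column:
  1010  (10)
  0110  (6)
  0011  (3)
  0011  (3)
  0001  (1)
  0101  (5)
  ----
  1000  (8)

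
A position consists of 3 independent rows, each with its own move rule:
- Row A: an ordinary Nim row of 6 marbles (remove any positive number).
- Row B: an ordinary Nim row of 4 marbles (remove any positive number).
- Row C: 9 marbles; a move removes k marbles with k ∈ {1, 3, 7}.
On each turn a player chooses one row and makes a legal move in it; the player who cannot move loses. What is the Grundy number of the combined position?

Row A is a plain Nim row of size 6, so its Grundy value is 6.
Row B is a plain Nim row of size 4, so its Grundy value is 4.
Build the Grundy sequence for row C with g(k) = mex{g(k−s) : s ∈ {1, 3, 7}, s ≤ k}:
k:     0  1  2  3  4  5  6  7  8  9
g(k):  0  1  0  1  0  1  0  1  0  1
So g(9) = 1.
By the Sprague-Grundy theorem, the Grundy value of a sum of independent games is the XOR of the component values.
Combined value = 6 XOR 4 XOR 1 = 3.

3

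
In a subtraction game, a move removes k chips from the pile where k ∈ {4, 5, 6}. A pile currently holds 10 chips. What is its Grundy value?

Grundy values for subtraction set {4, 5, 6}:
k:     0  1  2  3  4  5  6  7  8  9 10
g(k):  0  0  0  0  1  1  1  1  2  2  0
So g(10) = 0.

0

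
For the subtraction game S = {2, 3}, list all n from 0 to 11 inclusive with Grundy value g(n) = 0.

0, 1, 5, 6, 10, 11

Compute g(0), g(1), … for moves {2, 3}:
k:     0  1  2  3  4  5  6  7  8  9 10 11
g(k):  0  0  1  1  2  0  0  1  1  2  0  0
The P-positions (g = 0) in 0..11 are 0, 1, 5, 6, 10, 11.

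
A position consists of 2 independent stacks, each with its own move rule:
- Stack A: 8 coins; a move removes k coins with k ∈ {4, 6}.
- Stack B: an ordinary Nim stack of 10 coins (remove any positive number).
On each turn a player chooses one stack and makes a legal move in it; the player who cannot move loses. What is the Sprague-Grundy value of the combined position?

8

For stack A, compute g(0), g(1), … with moves {4, 6}:
g(0) = mex{} = 0
g(1) = mex{} = 0
g(2) = mex{} = 0
g(3) = mex{} = 0
g(4) = mex{0} = 1
g(5) = mex{0} = 1
g(6) = mex{0} = 1
g(7) = mex{0} = 1
g(8) = mex{0,1} = 2
So g(8) = 2.
Stack B is a plain Nim stack of size 10, so its Grundy value is 10.
The value of a disjunctive sum is the nim-sum of the parts.
Combined value = 2 XOR 10 = 8.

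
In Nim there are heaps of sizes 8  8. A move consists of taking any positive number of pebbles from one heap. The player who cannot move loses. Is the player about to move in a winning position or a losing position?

Losing position

Nim-sum: 8 ⊕ 8 = 0.
The nim-sum is 0, so this is a P-position: the player to move is in a losing position under optimal play.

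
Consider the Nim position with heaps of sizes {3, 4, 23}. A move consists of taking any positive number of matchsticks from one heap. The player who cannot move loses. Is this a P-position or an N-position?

N-position

Compute the nim-sum pairwise:
3 ^ 4 = 7
7 ^ 23 = 16
The nim-sum is 16 ≠ 0, so this is an N-position: the player to move can win.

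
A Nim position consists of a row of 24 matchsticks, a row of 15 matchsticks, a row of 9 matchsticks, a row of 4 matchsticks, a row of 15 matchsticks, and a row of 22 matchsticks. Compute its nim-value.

3

Nim-sum: 24 ^ 15 ^ 9 ^ 4 ^ 15 ^ 22 = 3.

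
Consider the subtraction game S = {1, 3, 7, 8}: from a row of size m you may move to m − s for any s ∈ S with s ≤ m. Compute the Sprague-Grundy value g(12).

2

Compute g(0), g(1), … for moves {1, 3, 7, 8}:
k:     0  1  2  3  4  5  6  7  8  9 10 11 12
g(k):  0  1  0  1  0  1  0  1  2  3  2  3  2
So g(12) = 2.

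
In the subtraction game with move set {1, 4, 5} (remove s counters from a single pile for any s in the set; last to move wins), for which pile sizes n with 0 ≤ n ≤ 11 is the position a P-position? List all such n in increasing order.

0, 2, 8, 10

Build the Grundy sequence with g(k) = mex{g(k−s) : s ∈ {1, 4, 5}, s ≤ k}:
g(0) = mex{} = 0
g(1) = mex{0} = 1
g(2) = mex{1} = 0
g(3) = mex{0} = 1
g(4) = mex{0,1} = 2
g(5) = mex{0,1,2} = 3
g(6) = mex{0,1,3} = 2
g(7) = mex{0,1,2} = 3
g(8) = mex{1,2,3} = 0
g(9) = mex{0,2,3} = 1
g(10) = mex{1,2,3} = 0
g(11) = mex{0,2,3} = 1
The P-positions (g = 0) in 0..11 are 0, 2, 8, 10.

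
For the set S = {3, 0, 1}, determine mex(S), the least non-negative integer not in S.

2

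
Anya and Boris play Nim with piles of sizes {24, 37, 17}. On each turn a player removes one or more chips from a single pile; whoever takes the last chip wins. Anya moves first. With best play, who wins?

Compute the nim-sum pairwise:
24 ⊕ 37 = 61
61 ⊕ 17 = 44
The nim-sum is 44 ≠ 0, so this is an N-position: the player to move can win; Anya has a winning move.

Anya wins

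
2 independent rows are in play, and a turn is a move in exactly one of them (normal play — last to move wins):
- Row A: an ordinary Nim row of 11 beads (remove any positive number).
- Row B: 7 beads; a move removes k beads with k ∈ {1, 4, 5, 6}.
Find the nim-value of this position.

Row A is a plain Nim row of size 11, so its Grundy value is 11.
For row B, compute g(0), g(1), … with moves {1, 4, 5, 6}:
g(0) = mex{} = 0
g(1) = mex{0} = 1
g(2) = mex{1} = 0
g(3) = mex{0} = 1
g(4) = mex{0,1} = 2
g(5) = mex{0,1,2} = 3
g(6) = mex{0,1,3} = 2
g(7) = mex{0,1,2} = 3
So g(7) = 3.
By the Sprague-Grundy theorem, the Grundy value of a sum of independent games is the XOR of the component values.
Combined value = 11 XOR 3 = 8.

8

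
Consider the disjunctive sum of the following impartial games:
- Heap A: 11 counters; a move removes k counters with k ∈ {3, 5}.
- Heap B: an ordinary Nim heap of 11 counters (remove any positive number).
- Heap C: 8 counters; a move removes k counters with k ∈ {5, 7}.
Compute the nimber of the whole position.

Build the Grundy sequence for heap A with g(k) = mex{g(k−s) : s ∈ {3, 5}, s ≤ k}:
k:     0  1  2  3  4  5  6  7  8  9 10 11
g(k):  0  0  0  1  1  1  2  2  0  0  0  1
So g(11) = 1.
Heap B is a plain Nim heap of size 11, so its Grundy value is 11.
Build the Grundy sequence for heap C with g(k) = mex{g(k−s) : s ∈ {5, 7}, s ≤ k}:
g(0) = mex{} = 0
g(1) = mex{} = 0
g(2) = mex{} = 0
g(3) = mex{} = 0
g(4) = mex{} = 0
g(5) = mex{0} = 1
g(6) = mex{0} = 1
g(7) = mex{0} = 1
g(8) = mex{0} = 1
So g(8) = 1.
The value of a disjunctive sum is the nim-sum of the parts.
Combined value = 1 ⊕ 11 ⊕ 1 = 11.

11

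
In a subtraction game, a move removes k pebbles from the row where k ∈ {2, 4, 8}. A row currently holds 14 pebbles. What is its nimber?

Build the Grundy sequence with g(k) = mex{g(k−s) : s ∈ {2, 4, 8}, s ≤ k}:
k:     0  1  2  3  4  5  6  7  8  9 10 11 12 13 14
g(k):  0  0  1  1  2  2  0  0  1  1  2  2  0  0  1
So g(14) = 1.

1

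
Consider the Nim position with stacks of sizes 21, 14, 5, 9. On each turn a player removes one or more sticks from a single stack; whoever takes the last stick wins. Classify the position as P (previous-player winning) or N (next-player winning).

N-position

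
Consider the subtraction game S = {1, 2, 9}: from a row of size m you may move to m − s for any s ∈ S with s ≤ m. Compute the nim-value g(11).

Compute g(0), g(1), … for moves {1, 2, 9}:
g(0) = mex{} = 0
g(1) = mex{0} = 1
g(2) = mex{0,1} = 2
g(3) = mex{1,2} = 0
g(4) = mex{0,2} = 1
g(5) = mex{0,1} = 2
g(6) = mex{1,2} = 0
g(7) = mex{0,2} = 1
g(8) = mex{0,1} = 2
g(9) = mex{0,1,2} = 3
g(10) = mex{1,2,3} = 0
g(11) = mex{0,2,3} = 1
So g(11) = 1.

1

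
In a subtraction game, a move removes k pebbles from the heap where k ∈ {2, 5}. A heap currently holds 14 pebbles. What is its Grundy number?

Compute g(0), g(1), … for moves {2, 5}:
k:     0  1  2  3  4  5  6  7  8  9 10 11 12 13 14
g(k):  0  0  1  1  0  2  1  0  0  1  1  0  2  1  0
So g(14) = 0.

0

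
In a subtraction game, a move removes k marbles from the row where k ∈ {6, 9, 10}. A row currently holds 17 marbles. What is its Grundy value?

0

Grundy values for subtraction set {6, 9, 10}:
k:     0  1  2  3  4  5  6  7  8  9 10 11 12 13 14 15 16 17
g(k):  0  0  0  0  0  0  1  1  1  1  1  1  2  2  2  2  0  0
So g(17) = 0.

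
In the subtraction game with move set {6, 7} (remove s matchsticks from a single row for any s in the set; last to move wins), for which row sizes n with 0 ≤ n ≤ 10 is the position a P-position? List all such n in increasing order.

0, 1, 2, 3, 4, 5

Build the Grundy sequence with g(k) = mex{g(k−s) : s ∈ {6, 7}, s ≤ k}:
g(0) = mex{} = 0
g(1) = mex{} = 0
g(2) = mex{} = 0
g(3) = mex{} = 0
g(4) = mex{} = 0
g(5) = mex{} = 0
g(6) = mex{0} = 1
g(7) = mex{0} = 1
g(8) = mex{0} = 1
g(9) = mex{0} = 1
g(10) = mex{0} = 1
The P-positions (g = 0) in 0..10 are 0, 1, 2, 3, 4, 5.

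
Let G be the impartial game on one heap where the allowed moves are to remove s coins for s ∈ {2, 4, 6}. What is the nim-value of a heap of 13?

2

Grundy values for subtraction set {2, 4, 6}:
k:     0  1  2  3  4  5  6  7  8  9 10 11 12 13
g(k):  0  0  1  1  2  2  3  3  0  0  1  1  2  2
So g(13) = 2.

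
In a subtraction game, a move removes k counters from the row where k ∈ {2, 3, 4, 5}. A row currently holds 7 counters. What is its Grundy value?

0

Grundy values for subtraction set {2, 3, 4, 5}:
k:     0  1  2  3  4  5  6  7
g(k):  0  0  1  1  2  2  3  0
So g(7) = 0.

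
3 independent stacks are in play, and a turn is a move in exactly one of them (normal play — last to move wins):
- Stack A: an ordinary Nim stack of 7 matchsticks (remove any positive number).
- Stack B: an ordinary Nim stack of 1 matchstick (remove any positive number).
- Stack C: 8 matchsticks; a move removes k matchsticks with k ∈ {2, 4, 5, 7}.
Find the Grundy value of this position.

Stack A is a plain Nim stack of size 7, so its Grundy value is 7.
Stack B is a plain Nim stack of size 1, so its Grundy value is 1.
Build the Grundy sequence for stack C with g(k) = mex{g(k−s) : s ∈ {2, 4, 5, 7}, s ≤ k}:
g(0) = mex{} = 0
g(1) = mex{} = 0
g(2) = mex{0} = 1
g(3) = mex{0} = 1
g(4) = mex{0,1} = 2
g(5) = mex{0,1} = 2
g(6) = mex{0,1,2} = 3
g(7) = mex{0,1,2} = 3
g(8) = mex{0,1,2,3} = 4
So g(8) = 4.
By the Sprague-Grundy theorem, the Grundy value of a sum of independent games is the XOR of the component values.
Combined value = 7 ⊕ 1 ⊕ 4 = 2.

2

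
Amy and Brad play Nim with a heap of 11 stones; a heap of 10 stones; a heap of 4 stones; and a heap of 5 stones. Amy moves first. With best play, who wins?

Brad wins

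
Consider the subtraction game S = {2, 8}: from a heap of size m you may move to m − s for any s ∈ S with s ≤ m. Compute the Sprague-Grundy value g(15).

0

Compute g(0), g(1), … for moves {2, 8}:
k:     0  1  2  3  4  5  6  7  8  9 10 11 12 13 14 15
g(k):  0  0  1  1  0  0  1  1  2  2  0  0  1  1  0  0
So g(15) = 0.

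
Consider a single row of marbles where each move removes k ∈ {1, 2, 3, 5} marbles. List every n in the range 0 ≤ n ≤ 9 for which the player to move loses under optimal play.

Compute g(0), g(1), … for moves {1, 2, 3, 5}:
g(0) = mex{} = 0
g(1) = mex{0} = 1
g(2) = mex{0,1} = 2
g(3) = mex{0,1,2} = 3
g(4) = mex{1,2,3} = 0
g(5) = mex{0,2,3} = 1
g(6) = mex{0,1,3} = 2
g(7) = mex{0,1,2} = 3
g(8) = mex{1,2,3} = 0
g(9) = mex{0,2,3} = 1
The P-positions (g = 0) in 0..9 are 0, 4, 8.

0, 4, 8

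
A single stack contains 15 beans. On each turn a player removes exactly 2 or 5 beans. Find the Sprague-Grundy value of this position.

Build the Grundy sequence with g(k) = mex{g(k−s) : s ∈ {2, 5}, s ≤ k}:
k:     0  1  2  3  4  5  6  7  8  9 10 11 12 13 14 15
g(k):  0  0  1  1  0  2  1  0  0  1  1  0  2  1  0  0
So g(15) = 0.

0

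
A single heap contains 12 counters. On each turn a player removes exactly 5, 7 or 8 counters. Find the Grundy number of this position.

2

Build the Grundy sequence with g(k) = mex{g(k−s) : s ∈ {5, 7, 8}, s ≤ k}:
g(0) = mex{} = 0
g(1) = mex{} = 0
g(2) = mex{} = 0
g(3) = mex{} = 0
g(4) = mex{} = 0
g(5) = mex{0} = 1
g(6) = mex{0} = 1
g(7) = mex{0} = 1
g(8) = mex{0} = 1
g(9) = mex{0} = 1
g(10) = mex{0,1} = 2
g(11) = mex{0,1} = 2
g(12) = mex{0,1} = 2
So g(12) = 2.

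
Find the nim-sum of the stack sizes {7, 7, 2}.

2

In binary:
  111  (7)
  111  (7)
  010  (2)
  ---
  010  (2)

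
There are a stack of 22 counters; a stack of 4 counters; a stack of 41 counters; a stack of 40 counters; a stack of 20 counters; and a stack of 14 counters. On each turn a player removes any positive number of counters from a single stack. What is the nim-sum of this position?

9

Compute the nim-sum pairwise:
22 ⊕ 4 = 18
18 ⊕ 41 = 59
59 ⊕ 40 = 19
19 ⊕ 20 = 7
7 ⊕ 14 = 9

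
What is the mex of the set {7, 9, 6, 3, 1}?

0 is not in the set, so the mex is 0.

0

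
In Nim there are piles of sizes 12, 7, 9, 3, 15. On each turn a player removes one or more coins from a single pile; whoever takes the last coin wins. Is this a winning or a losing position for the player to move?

Winning position

Compute the nim-sum pairwise:
12 XOR 7 = 11
11 XOR 9 = 2
2 XOR 3 = 1
1 XOR 15 = 14
The nim-sum is 14 ≠ 0, so this is an N-position: the player to move can win.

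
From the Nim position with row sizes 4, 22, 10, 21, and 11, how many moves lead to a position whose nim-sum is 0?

3

Nim-sum: 4 ^ 22 ^ 10 ^ 21 ^ 11 = 6.
The overall nim-sum is X = 6. A row of size p has a winning move iff p XOR X < p (reduce it to p XOR X).
  4: 4 XOR 6 = 2 < 4 — winning move (to 2).
  22: 22 XOR 6 = 16 < 22 — winning move (to 16).
  10: 10 XOR 6 = 12 ≥ 10 — no move.
  21: 21 XOR 6 = 19 < 21 — winning move (to 19).
  11: 11 XOR 6 = 13 ≥ 11 — no move.
That gives 3 winning moves.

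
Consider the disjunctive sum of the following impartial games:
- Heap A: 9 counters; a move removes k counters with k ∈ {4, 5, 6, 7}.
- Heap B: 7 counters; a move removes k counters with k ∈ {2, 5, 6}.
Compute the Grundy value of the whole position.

1

Build the Grundy sequence for heap A with g(k) = mex{g(k−s) : s ∈ {4, 5, 6, 7}, s ≤ k}:
k:     0  1  2  3  4  5  6  7  8  9
g(k):  0  0  0  0  1  1  1  1  2  2
So g(9) = 2.
Grundy values for heap B (subtraction set {2, 5, 6}):
k:     0  1  2  3  4  5  6  7
g(k):  0  0  1  1  0  2  1  3
So g(7) = 3.
By the Sprague-Grundy theorem, the Grundy value of a sum of independent games is the XOR of the component values.
Combined value = 2 XOR 3 = 1.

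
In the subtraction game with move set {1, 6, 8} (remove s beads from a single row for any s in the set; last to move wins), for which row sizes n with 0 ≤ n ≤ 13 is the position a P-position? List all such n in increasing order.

0, 2, 4, 7, 9, 11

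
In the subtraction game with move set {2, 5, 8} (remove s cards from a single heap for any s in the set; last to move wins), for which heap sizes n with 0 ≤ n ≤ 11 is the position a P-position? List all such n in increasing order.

0, 1, 4, 7, 10, 11

Grundy values for subtraction set {2, 5, 8}:
g(0) = mex{} = 0
g(1) = mex{} = 0
g(2) = mex{0} = 1
g(3) = mex{0} = 1
g(4) = mex{1} = 0
g(5) = mex{0,1} = 2
g(6) = mex{0} = 1
g(7) = mex{1,2} = 0
g(8) = mex{0,1} = 2
g(9) = mex{0} = 1
g(10) = mex{1,2} = 0
g(11) = mex{1} = 0
The P-positions (g = 0) in 0..11 are 0, 1, 4, 7, 10, 11.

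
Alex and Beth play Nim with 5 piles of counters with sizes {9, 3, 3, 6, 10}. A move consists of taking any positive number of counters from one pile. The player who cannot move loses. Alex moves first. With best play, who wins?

Bitwise XOR of the heap sizes:
  1001  (9)
  0011  (3)
  0011  (3)
  0110  (6)
  1010  (10)
  ----
  0101  (5)
The nim-sum is 5 ≠ 0, so this is an N-position: the player to move can win; Alex has a winning move.

Alex wins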